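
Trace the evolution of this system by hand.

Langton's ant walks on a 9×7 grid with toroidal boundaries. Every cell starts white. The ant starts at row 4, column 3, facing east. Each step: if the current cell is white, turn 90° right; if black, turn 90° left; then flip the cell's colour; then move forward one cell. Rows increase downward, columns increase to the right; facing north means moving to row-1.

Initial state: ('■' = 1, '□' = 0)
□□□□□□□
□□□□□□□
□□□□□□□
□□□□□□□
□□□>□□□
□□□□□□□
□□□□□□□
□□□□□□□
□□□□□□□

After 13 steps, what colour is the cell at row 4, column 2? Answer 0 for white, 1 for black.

1

0) □□□□□□□
□□□□□□□
□□□□□□□
□□□□□□□
□□□>□□□
□□□□□□□
□□□□□□□
□□□□□□□
□□□□□□□
1) □□□□□□□
□□□□□□□
□□□□□□□
□□□□□□□
□□□■□□□
□□□v□□□
□□□□□□□
□□□□□□□
□□□□□□□
2) □□□□□□□
□□□□□□□
□□□□□□□
□□□□□□□
□□□■□□□
□□<■□□□
□□□□□□□
□□□□□□□
□□□□□□□
3) □□□□□□□
□□□□□□□
□□□□□□□
□□□□□□□
□□^■□□□
□□■■□□□
□□□□□□□
□□□□□□□
□□□□□□□
4) □□□□□□□
□□□□□□□
□□□□□□□
□□□□□□□
□□■>□□□
□□■■□□□
□□□□□□□
□□□□□□□
□□□□□□□
5) □□□□□□□
□□□□□□□
□□□□□□□
□□□^□□□
□□■□□□□
□□■■□□□
□□□□□□□
□□□□□□□
□□□□□□□
6) □□□□□□□
□□□□□□□
□□□□□□□
□□□■>□□
□□■□□□□
□□■■□□□
□□□□□□□
□□□□□□□
□□□□□□□
7) □□□□□□□
□□□□□□□
□□□□□□□
□□□■■□□
□□■□v□□
□□■■□□□
□□□□□□□
□□□□□□□
□□□□□□□
8) □□□□□□□
□□□□□□□
□□□□□□□
□□□■■□□
□□■<■□□
□□■■□□□
□□□□□□□
□□□□□□□
□□□□□□□
9) □□□□□□□
□□□□□□□
□□□□□□□
□□□^■□□
□□■■■□□
□□■■□□□
□□□□□□□
□□□□□□□
□□□□□□□
10) □□□□□□□
□□□□□□□
□□□□□□□
□□<□■□□
□□■■■□□
□□■■□□□
□□□□□□□
□□□□□□□
□□□□□□□
11) □□□□□□□
□□□□□□□
□□^□□□□
□□■□■□□
□□■■■□□
□□■■□□□
□□□□□□□
□□□□□□□
□□□□□□□
12) □□□□□□□
□□□□□□□
□□■>□□□
□□■□■□□
□□■■■□□
□□■■□□□
□□□□□□□
□□□□□□□
□□□□□□□
13) □□□□□□□
□□□□□□□
□□■■□□□
□□■v■□□
□□■■■□□
□□■■□□□
□□□□□□□
□□□□□□□
□□□□□□□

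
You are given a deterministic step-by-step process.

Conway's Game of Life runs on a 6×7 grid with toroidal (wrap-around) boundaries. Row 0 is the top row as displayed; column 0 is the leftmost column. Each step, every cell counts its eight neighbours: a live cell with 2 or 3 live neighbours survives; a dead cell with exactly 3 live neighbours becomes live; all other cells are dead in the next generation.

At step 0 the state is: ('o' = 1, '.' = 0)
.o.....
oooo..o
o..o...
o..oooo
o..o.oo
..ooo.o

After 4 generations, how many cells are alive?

k=0  .o.....
oooo..o
o..o...
o..oooo
o..o.oo
..ooo.o
k=1  ....ooo
...o..o
.......
.ooo...
.o.....
.oooo.o
k=2  ......o
....o.o
...o...
.oo....
....o..
.oooo.o
k=3  ..o.o.o
.....o.
..oo...
..oo...
o...oo.
o.ooo..
k=4  .oo.o.o
..o.oo.
..ooo..
.oo....
.....oo
o.o....

16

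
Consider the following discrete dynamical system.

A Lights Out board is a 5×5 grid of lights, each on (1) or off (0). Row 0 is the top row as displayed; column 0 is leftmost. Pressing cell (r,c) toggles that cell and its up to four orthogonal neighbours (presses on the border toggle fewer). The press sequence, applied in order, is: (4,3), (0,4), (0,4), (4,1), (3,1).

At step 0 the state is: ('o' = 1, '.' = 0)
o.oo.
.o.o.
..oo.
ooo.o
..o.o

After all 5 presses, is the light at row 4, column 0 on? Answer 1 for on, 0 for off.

1

0) o.oo.
.o.o.
..oo.
ooo.o
..o.o
1) o.oo.
.o.o.
..oo.
ooooo
...o.
2) o.o.o
.o.oo
..oo.
ooooo
...o.
3) o.oo.
.o.o.
..oo.
ooooo
...o.
4) o.oo.
.o.o.
..oo.
o.ooo
oooo.
5) o.oo.
.o.o.
.ooo.
.o.oo
o.oo.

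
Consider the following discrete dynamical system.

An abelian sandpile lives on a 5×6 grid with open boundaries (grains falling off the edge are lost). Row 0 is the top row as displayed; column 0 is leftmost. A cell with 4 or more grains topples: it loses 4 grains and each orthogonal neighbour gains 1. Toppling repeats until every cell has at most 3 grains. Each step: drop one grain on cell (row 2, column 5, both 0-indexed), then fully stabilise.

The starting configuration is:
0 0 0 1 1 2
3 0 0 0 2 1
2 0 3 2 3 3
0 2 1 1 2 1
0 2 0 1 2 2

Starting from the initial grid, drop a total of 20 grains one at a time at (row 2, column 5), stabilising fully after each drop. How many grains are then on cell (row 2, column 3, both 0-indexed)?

t=0: 0 0 0 1 1 2
3 0 0 0 2 1
2 0 3 2 3 3
0 2 1 1 2 1
0 2 0 1 2 2
t=1: 0 0 0 1 1 2
3 0 0 0 3 2
2 0 3 3 0 1
0 2 1 1 3 2
0 2 0 1 2 2
t=2: 0 0 0 1 1 2
3 0 0 0 3 2
2 0 3 3 0 2
0 2 1 1 3 2
0 2 0 1 2 2
t=3: 0 0 0 1 1 2
3 0 0 0 3 2
2 0 3 3 0 3
0 2 1 1 3 2
0 2 0 1 2 2
t=4: 0 0 0 1 1 2
3 0 0 0 3 3
2 0 3 3 1 0
0 2 1 1 3 3
0 2 0 1 2 2
t=5: 0 0 0 1 1 2
3 0 0 0 3 3
2 0 3 3 1 1
0 2 1 1 3 3
0 2 0 1 2 2
t=6: 0 0 0 1 1 2
3 0 0 0 3 3
2 0 3 3 1 2
0 2 1 1 3 3
0 2 0 1 2 2
t=7: 0 0 0 1 1 2
3 0 0 0 3 3
2 0 3 3 1 3
0 2 1 1 3 3
0 2 0 1 2 2
t=8: 0 0 0 1 2 3
3 0 1 2 1 1
2 1 0 1 1 3
0 2 2 3 1 1
0 2 0 1 3 3
t=9: 0 0 0 1 2 3
3 0 1 2 1 2
2 1 0 1 2 0
0 2 2 3 1 2
0 2 0 1 3 3
t=10: 0 0 0 1 2 3
3 0 1 2 1 2
2 1 0 1 2 1
0 2 2 3 1 2
0 2 0 1 3 3
t=11: 0 0 0 1 2 3
3 0 1 2 1 2
2 1 0 1 2 2
0 2 2 3 1 2
0 2 0 1 3 3
t=12: 0 0 0 1 2 3
3 0 1 2 1 2
2 1 0 1 2 3
0 2 2 3 1 2
0 2 0 1 3 3
t=13: 0 0 0 1 2 3
3 0 1 2 1 3
2 1 0 1 3 0
0 2 2 3 1 3
0 2 0 1 3 3
t=14: 0 0 0 1 2 3
3 0 1 2 1 3
2 1 0 1 3 1
0 2 2 3 1 3
0 2 0 1 3 3
t=15: 0 0 0 1 2 3
3 0 1 2 1 3
2 1 0 1 3 2
0 2 2 3 1 3
0 2 0 1 3 3
t=16: 0 0 0 1 2 3
3 0 1 2 1 3
2 1 0 1 3 3
0 2 2 3 1 3
0 2 0 1 3 3
t=17: 0 0 0 1 3 0
3 0 1 2 3 1
2 1 0 3 1 3
0 2 3 0 1 2
0 2 0 3 1 1
t=18: 0 0 0 1 3 0
3 0 1 2 3 2
2 1 0 3 2 0
0 2 3 0 1 3
0 2 0 3 1 1
t=19: 0 0 0 1 3 0
3 0 1 2 3 2
2 1 0 3 2 1
0 2 3 0 1 3
0 2 0 3 1 1
t=20: 0 0 0 1 3 0
3 0 1 2 3 2
2 1 0 3 2 2
0 2 3 0 1 3
0 2 0 3 1 1

3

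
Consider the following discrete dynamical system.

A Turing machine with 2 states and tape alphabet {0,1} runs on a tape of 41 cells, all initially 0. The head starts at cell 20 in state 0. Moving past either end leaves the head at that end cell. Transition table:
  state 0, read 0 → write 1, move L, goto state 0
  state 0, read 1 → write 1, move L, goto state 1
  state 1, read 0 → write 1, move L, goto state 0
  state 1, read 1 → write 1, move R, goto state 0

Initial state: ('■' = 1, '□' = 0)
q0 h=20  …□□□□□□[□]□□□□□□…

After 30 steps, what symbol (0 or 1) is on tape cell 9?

step 0: q0 h=20  …□□□□□□[□]□□□□□□…
step 1: q0 h=19  …□□□□□□[□]■□□□□□…
step 2: q0 h=18  …□□□□□□[□]■■□□□□…
step 3: q0 h=17  …□□□□□□[□]■■■□□□…
step 4: q0 h=16  …□□□□□□[□]■■■■□□…
step 5: q0 h=15  …□□□□□□[□]■■■■■□…
step 6: q0 h=14  …□□□□□□[□]■■■■■■…
step 7: q0 h=13  …□□□□□□[□]■■■■■■…
step 8: q0 h=12  …□□□□□□[□]■■■■■■…
step 9: q0 h=11  …□□□□□□[□]■■■■■■…
step 10: q0 h=10  …□□□□□□[□]■■■■■■…
step 11: q0 h= 9  …□□□□□□[□]■■■■■■…
step 12: q0 h= 8  …□□□□□□[□]■■■■■■…
step 13: q0 h= 7  …□□□□□□[□]■■■■■■…
step 14: q0 h= 6  |□□□□□□[□]■■■■■■…
step 15: q0 h= 5  |□□□□□[□]■■■■■■…
step 16: q0 h= 4  |□□□□[□]■■■■■■…
step 17: q0 h= 3  |□□□[□]■■■■■■…
step 18: q0 h= 2  |□□[□]■■■■■■…
step 19: q0 h= 1  |□[□]■■■■■■…
step 20: q0 h= 0  |[□]■■■■■■…
step 21: q0 h= 0  |[■]■■■■■■…
step 22: q1 h= 0  |[■]■■■■■■…
step 23: q0 h= 1  |■[■]■■■■■■…
step 24: q1 h= 0  |[■]■■■■■■…
step 25: q0 h= 1  |■[■]■■■■■■…
step 26: q1 h= 0  |[■]■■■■■■…
step 27: q0 h= 1  |■[■]■■■■■■…
step 28: q1 h= 0  |[■]■■■■■■…
step 29: q0 h= 1  |■[■]■■■■■■…
step 30: q1 h= 0  |[■]■■■■■■…

1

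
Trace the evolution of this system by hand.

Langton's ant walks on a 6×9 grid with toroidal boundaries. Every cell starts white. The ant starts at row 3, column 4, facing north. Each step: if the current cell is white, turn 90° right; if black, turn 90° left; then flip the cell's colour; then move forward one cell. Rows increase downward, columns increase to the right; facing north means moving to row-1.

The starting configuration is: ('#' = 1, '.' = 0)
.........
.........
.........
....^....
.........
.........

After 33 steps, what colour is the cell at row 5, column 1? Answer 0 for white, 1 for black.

1

t=0: .........
.........
.........
....^....
.........
.........
t=1: .........
.........
.........
....#>...
.........
.........
t=2: .........
.........
.........
....##...
.....v...
.........
t=3: .........
.........
.........
....##...
....<#...
.........
t=4: .........
.........
.........
....^#...
....##...
.........
t=5: .........
.........
.........
...<.#...
....##...
.........
t=6: .........
.........
...^.....
...#.#...
....##...
.........
t=7: .........
.........
...#>....
...#.#...
....##...
.........
t=8: .........
.........
...##....
...#v#...
....##...
.........
t=9: .........
.........
...##....
...<##...
....##...
.........
t=10: .........
.........
...##....
....##...
...v##...
.........
t=11: .........
.........
...##....
....##...
..<###...
.........
t=12: .........
.........
...##....
..^.##...
..####...
.........
t=13: .........
.........
...##....
..#>##...
..####...
.........
t=14: .........
.........
...##....
..####...
..#v##...
.........
t=15: .........
.........
...##....
..####...
..#.>#...
.........
t=16: .........
.........
...##....
..##^#...
..#..#...
.........
t=17: .........
.........
...##....
..#<.#...
..#..#...
.........
t=18: .........
.........
...##....
..#..#...
..#v.#...
.........
t=19: .........
.........
...##....
..#..#...
..<#.#...
.........
t=20: .........
.........
...##....
..#..#...
...#.#...
..v......
t=21: .........
.........
...##....
..#..#...
...#.#...
.<#......
t=22: .........
.........
...##....
..#..#...
.^.#.#...
.##......
t=23: .........
.........
...##....
..#..#...
.#>#.#...
.##......
t=24: .........
.........
...##....
..#..#...
.###.#...
.#v......
t=25: .........
.........
...##....
..#..#...
.###.#...
.#.>.....
t=26: ...v.....
.........
...##....
..#..#...
.###.#...
.#.#.....
t=27: ..<#.....
.........
...##....
..#..#...
.###.#...
.#.#.....
t=28: ..##.....
.........
...##....
..#..#...
.###.#...
.#^#.....
t=29: ..##.....
.........
...##....
..#..#...
.###.#...
.##>.....
t=30: ..##.....
.........
...##....
..#..#...
.##^.#...
.##......
t=31: ..##.....
.........
...##....
..#..#...
.#<..#...
.##......
t=32: ..##.....
.........
...##....
..#..#...
.#...#...
.#v......
t=33: ..##.....
.........
...##....
..#..#...
.#...#...
.#.>.....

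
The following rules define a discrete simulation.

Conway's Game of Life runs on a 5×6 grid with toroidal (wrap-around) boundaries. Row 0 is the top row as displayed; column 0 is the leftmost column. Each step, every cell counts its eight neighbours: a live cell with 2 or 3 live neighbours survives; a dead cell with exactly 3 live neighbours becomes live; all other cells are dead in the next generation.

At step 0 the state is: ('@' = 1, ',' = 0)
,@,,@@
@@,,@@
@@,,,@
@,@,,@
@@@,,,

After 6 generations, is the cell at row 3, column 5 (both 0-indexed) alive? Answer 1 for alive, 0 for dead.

0

0) ,@,,@@
@@,,@@
@@,,,@
@,@,,@
@@@,,,
1) ,,,@@,
,,@,,,
,,@,,,
,,@,,,
,,@@@,
2) ,,,,@,
,,@,,,
,@@@,,
,@@,,,
,,@,@,
3) ,,,,,,
,@@,,,
,,,@,,
,,,,,,
,@@,,,
4) ,,,,,,
,,@,,,
,,@,,,
,,@,,,
,,,,,,
5) ,,,,,,
,,,,,,
,@@@,,
,,,,,,
,,,,,,
6) ,,,,,,
,,@,,,
,,@,,,
,,@,,,
,,,,,,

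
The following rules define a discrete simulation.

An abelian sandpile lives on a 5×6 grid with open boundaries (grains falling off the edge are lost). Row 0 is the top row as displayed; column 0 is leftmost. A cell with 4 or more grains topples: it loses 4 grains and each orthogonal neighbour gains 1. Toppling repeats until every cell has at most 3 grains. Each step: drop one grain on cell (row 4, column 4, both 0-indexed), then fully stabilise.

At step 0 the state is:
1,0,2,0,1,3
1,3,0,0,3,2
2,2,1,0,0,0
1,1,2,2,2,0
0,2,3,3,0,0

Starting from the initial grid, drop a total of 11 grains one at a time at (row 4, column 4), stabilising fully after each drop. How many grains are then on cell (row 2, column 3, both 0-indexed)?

1

step 0: 1,0,2,0,1,3
1,3,0,0,3,2
2,2,1,0,0,0
1,1,2,2,2,0
0,2,3,3,0,0
step 1: 1,0,2,0,1,3
1,3,0,0,3,2
2,2,1,0,0,0
1,1,2,2,2,0
0,2,3,3,1,0
step 2: 1,0,2,0,1,3
1,3,0,0,3,2
2,2,1,0,0,0
1,1,2,2,2,0
0,2,3,3,2,0
step 3: 1,0,2,0,1,3
1,3,0,0,3,2
2,2,1,0,0,0
1,1,2,2,2,0
0,2,3,3,3,0
step 4: 1,0,2,0,1,3
1,3,0,0,3,2
2,2,1,0,0,0
1,1,3,3,3,0
0,3,0,1,1,1
step 5: 1,0,2,0,1,3
1,3,0,0,3,2
2,2,1,0,0,0
1,1,3,3,3,0
0,3,0,1,2,1
step 6: 1,0,2,0,1,3
1,3,0,0,3,2
2,2,1,0,0,0
1,1,3,3,3,0
0,3,0,1,3,1
step 7: 1,0,2,0,1,3
1,3,0,0,3,2
2,2,2,1,1,0
1,2,0,1,1,1
0,3,1,3,1,2
step 8: 1,0,2,0,1,3
1,3,0,0,3,2
2,2,2,1,1,0
1,2,0,1,1,1
0,3,1,3,2,2
step 9: 1,0,2,0,1,3
1,3,0,0,3,2
2,2,2,1,1,0
1,2,0,1,1,1
0,3,1,3,3,2
step 10: 1,0,2,0,1,3
1,3,0,0,3,2
2,2,2,1,1,0
1,2,0,2,2,1
0,3,2,0,1,3
step 11: 1,0,2,0,1,3
1,3,0,0,3,2
2,2,2,1,1,0
1,2,0,2,2,1
0,3,2,0,2,3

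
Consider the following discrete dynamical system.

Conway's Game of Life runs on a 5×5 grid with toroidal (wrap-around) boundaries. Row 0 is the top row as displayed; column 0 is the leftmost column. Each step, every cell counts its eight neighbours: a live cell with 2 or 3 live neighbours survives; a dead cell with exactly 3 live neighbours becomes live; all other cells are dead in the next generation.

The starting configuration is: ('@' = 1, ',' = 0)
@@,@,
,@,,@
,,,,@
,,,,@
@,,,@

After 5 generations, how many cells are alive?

[0] @@,@,
,@,,@
,,,,@
,,,,@
@,,,@
[1] ,@@@,
,@@@@
,,,@@
,,,@@
,@,@,
[2] ,,,,,
,@,,,
,,,,,
@,,,,
@@,,,
[3] @@,,,
,,,,,
,,,,,
@@,,,
@@,,,
[4] @@,,,
,,,,,
,,,,,
@@,,,
,,@,@
[5] @@,,,
,,,,,
,,,,,
@@,,,
,,@,@

6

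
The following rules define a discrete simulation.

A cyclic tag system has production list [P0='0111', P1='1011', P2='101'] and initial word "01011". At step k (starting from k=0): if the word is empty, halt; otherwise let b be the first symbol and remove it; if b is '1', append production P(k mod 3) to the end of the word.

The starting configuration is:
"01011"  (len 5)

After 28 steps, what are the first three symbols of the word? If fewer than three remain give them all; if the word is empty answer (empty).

k=0  "01011"  (len 5)
k=1  "1011"  (len 4)
k=2  "0111011"  (len 7)
k=3  "111011"  (len 6)
k=4  "110110111"  (len 9)
k=5  "101101111011"  (len 12)
k=6  "01101111011101"  (len 14)
k=7  "1101111011101"  (len 13)
k=8  "1011110111011011"  (len 16)
k=9  "011110111011011101"  (len 18)
k=10  "11110111011011101"  (len 17)
k=11  "11101110110111011011"  (len 20)
k=12  "1101110110111011011101"  (len 22)
k=13  "1011101101110110111010111"  (len 25)
k=14  "0111011011101101110101111011"  (len 28)
k=15  "111011011101101110101111011"  (len 27)
k=16  "110110111011011101011110110111"  (len 30)
k=17  "101101110110111010111101101111011"  (len 33)
k=18  "01101110110111010111101101111011101"  (len 35)
k=19  "1101110110111010111101101111011101"  (len 34)
k=20  "1011101101110101111011011110111011011"  (len 37)
k=21  "011101101110101111011011110111011011101"  (len 39)
k=22  "11101101110101111011011110111011011101"  (len 38)
k=23  "11011011101011110110111101110110111011011"  (len 41)
k=24  "1011011101011110110111101110110111011011101"  (len 43)
k=25  "0110111010111101101111011101101110110111010111"  (len 46)
k=26  "110111010111101101111011101101110110111010111"  (len 45)
k=27  "10111010111101101111011101101110110111010111101"  (len 47)
k=28  "01110101111011011110111011011101101110101111010111"  (len 50)

011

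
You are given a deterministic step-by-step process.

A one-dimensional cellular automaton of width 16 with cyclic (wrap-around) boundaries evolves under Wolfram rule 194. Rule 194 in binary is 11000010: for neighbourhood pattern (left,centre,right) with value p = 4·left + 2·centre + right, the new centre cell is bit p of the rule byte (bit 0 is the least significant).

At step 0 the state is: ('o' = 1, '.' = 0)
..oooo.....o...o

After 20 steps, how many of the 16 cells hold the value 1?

4

t=0: ..oooo.....o...o
t=1: .o.ooo....o...o.
t=2: o...oo...o...o..
t=3: ...o.o..o...o..o
t=4: ..o....o...o..o.
t=5: .o....o...o..o..
t=6: o....o...o..o...
t=7: ....o...o..o...o
t=8: ...o...o..o...o.
t=9: ..o...o..o...o..
t=10: .o...o..o...o...
t=11: o...o..o...o....
t=12: ...o..o...o....o
t=13: ..o..o...o....o.
t=14: .o..o...o....o..
t=15: o..o...o....o...
t=16: ..o...o....o...o
t=17: .o...o....o...o.
t=18: o...o....o...o..
t=19: ...o....o...o..o
t=20: ..o....o...o..o.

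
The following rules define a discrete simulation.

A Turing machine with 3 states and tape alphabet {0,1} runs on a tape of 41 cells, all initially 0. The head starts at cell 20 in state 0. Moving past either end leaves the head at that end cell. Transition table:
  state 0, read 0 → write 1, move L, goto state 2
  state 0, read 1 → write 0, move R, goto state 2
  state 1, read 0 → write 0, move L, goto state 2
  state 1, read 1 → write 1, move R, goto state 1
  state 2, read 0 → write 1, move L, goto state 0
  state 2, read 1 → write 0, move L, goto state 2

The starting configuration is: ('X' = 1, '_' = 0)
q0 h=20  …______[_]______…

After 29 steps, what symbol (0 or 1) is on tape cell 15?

1

0) q0 h=20  …______[_]______…
1) q2 h=19  …______[_]X_____…
2) q0 h=18  …______[_]XX____…
3) q2 h=17  …______[_]XXX___…
4) q0 h=16  …______[_]XXXX__…
5) q2 h=15  …______[_]XXXXX_…
6) q0 h=14  …______[_]XXXXXX…
7) q2 h=13  …______[_]XXXXXX…
8) q0 h=12  …______[_]XXXXXX…
9) q2 h=11  …______[_]XXXXXX…
10) q0 h=10  …______[_]XXXXXX…
11) q2 h= 9  …______[_]XXXXXX…
12) q0 h= 8  …______[_]XXXXXX…
13) q2 h= 7  …______[_]XXXXXX…
14) q0 h= 6  |______[_]XXXXXX…
15) q2 h= 5  |_____[_]XXXXXX…
16) q0 h= 4  |____[_]XXXXXX…
17) q2 h= 3  |___[_]XXXXXX…
18) q0 h= 2  |__[_]XXXXXX…
19) q2 h= 1  |_[_]XXXXXX…
20) q0 h= 0  |[_]XXXXXX…
21) q2 h= 0  |[X]XXXXXX…
22) q2 h= 0  |[_]XXXXXX…
23) q0 h= 0  |[X]XXXXXX…
24) q2 h= 1  |_[X]XXXXXX…
25) q2 h= 0  |[_]_XXXXX…
26) q0 h= 0  |[X]_XXXXX…
27) q2 h= 1  |_[_]XXXXXX…
28) q0 h= 0  |[_]XXXXXX…
29) q2 h= 0  |[X]XXXXXX…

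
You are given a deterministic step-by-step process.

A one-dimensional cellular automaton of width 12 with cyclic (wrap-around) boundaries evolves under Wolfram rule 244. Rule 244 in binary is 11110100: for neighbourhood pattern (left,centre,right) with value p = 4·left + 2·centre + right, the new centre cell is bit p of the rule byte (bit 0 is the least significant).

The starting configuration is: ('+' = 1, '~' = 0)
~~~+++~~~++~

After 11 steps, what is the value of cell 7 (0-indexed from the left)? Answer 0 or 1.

0

step 0: ~~~+++~~~++~
step 1: ~~~~+++~~~++
step 2: +~~~~+++~~~+
step 3: ++~~~~+++~~~
step 4: ~++~~~~+++~~
step 5: ~~++~~~~+++~
step 6: ~~~++~~~~+++
step 7: +~~~++~~~~++
step 8: ++~~~++~~~~+
step 9: +++~~~++~~~~
step 10: ~+++~~~++~~~
step 11: ~~+++~~~++~~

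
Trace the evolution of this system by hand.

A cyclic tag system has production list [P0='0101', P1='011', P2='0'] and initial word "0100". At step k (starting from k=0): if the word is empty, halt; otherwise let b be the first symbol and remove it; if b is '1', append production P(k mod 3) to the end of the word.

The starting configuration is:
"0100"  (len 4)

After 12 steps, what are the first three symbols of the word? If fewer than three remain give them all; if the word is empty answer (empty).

010

0) "0100"  (len 4)
1) "100"  (len 3)
2) "00011"  (len 5)
3) "0011"  (len 4)
4) "011"  (len 3)
5) "11"  (len 2)
6) "10"  (len 2)
7) "00101"  (len 5)
8) "0101"  (len 4)
9) "101"  (len 3)
10) "010101"  (len 6)
11) "10101"  (len 5)
12) "01010"  (len 5)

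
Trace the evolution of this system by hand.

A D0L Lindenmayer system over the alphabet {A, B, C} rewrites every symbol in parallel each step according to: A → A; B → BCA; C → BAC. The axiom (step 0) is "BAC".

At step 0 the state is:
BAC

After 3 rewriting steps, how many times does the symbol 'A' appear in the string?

15

0) BAC
1) BCAABAC
2) BCABACAABCAABAC
3) BCABACABCAABACAABCABACAABCAABAC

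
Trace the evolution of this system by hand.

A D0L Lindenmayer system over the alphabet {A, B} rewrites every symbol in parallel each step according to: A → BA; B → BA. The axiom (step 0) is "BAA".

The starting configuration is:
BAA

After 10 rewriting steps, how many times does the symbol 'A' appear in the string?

1536

gen 0: BAA
gen 1: BABABA
gen 2: BABABABABABA
gen 3: BABABABABABABABABABABABA
gen 4: BABABABABABABABABABABABABABABABABABABABABABABABA
gen 5: BABABABABABABABABABABABABABABABABABABABABABABABABABABABABABABABABABABABABABABABABABABABABABABABA
gen 6: BABABABABABABABABABABABABABABABABABABABABABABABABABABABABA…BABABABABABABABABABABABABABABABABABABABABABABABABABABABABA  (len 192)
gen 7: BABABABABABABABABABABABABABABABABABABABABABABABABABABABABA…BABABABABABABABABABABABABABABABABABABABABABABABABABABABABA  (len 384)
gen 8: BABABABABABABABABABABABABABABABABABABABABABABABABABABABABA…BABABABABABABABABABABABABABABABABABABABABABABABABABABABABA  (len 768)
gen 9: BABABABABABABABABABABABABABABABABABABABABABABABABABABABABA…BABABABABABABABABABABABABABABABABABABABABABABABABABABABABA  (len 1536)
gen 10: BABABABABABABABABABABABABABABABABABABABABABABABABABABABABA…BABABABABABABABABABABABABABABABABABABABABABABABABABABABABA  (len 3072)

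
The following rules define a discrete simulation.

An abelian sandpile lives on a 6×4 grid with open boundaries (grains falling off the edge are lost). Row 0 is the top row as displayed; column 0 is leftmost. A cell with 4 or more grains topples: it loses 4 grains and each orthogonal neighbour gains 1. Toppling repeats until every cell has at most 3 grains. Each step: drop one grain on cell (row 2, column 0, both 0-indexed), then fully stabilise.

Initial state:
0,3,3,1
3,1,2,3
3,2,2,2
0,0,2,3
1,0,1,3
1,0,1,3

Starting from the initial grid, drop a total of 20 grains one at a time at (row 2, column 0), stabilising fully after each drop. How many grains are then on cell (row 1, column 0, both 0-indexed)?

1

step 0: 0,3,3,1
3,1,2,3
3,2,2,2
0,0,2,3
1,0,1,3
1,0,1,3
step 1: 1,3,3,1
0,2,2,3
1,3,2,2
1,0,2,3
1,0,1,3
1,0,1,3
step 2: 1,3,3,1
0,2,2,3
2,3,2,2
1,0,2,3
1,0,1,3
1,0,1,3
step 3: 1,3,3,1
0,2,2,3
3,3,2,2
1,0,2,3
1,0,1,3
1,0,1,3
step 4: 1,3,3,1
1,3,2,3
1,0,3,2
2,1,2,3
1,0,1,3
1,0,1,3
step 5: 1,3,3,1
1,3,2,3
2,0,3,2
2,1,2,3
1,0,1,3
1,0,1,3
step 6: 1,3,3,1
1,3,2,3
3,0,3,2
2,1,2,3
1,0,1,3
1,0,1,3
step 7: 1,3,3,1
2,3,2,3
0,1,3,2
3,1,2,3
1,0,1,3
1,0,1,3
step 8: 1,3,3,1
2,3,2,3
1,1,3,2
3,1,2,3
1,0,1,3
1,0,1,3
step 9: 1,3,3,1
2,3,2,3
2,1,3,2
3,1,2,3
1,0,1,3
1,0,1,3
step 10: 1,3,3,1
2,3,2,3
3,1,3,2
3,1,2,3
1,0,1,3
1,0,1,3
step 11: 1,3,3,1
3,3,2,3
1,2,3,2
0,2,2,3
2,0,1,3
1,0,1,3
step 12: 1,3,3,1
3,3,2,3
2,2,3,2
0,2,2,3
2,0,1,3
1,0,1,3
step 13: 1,3,3,1
3,3,2,3
3,2,3,2
0,2,2,3
2,0,1,3
1,0,1,3
step 14: 3,1,1,3
1,3,2,1
2,2,3,1
2,0,1,2
2,1,3,1
1,0,2,0
step 15: 3,1,1,3
1,3,2,1
3,2,3,1
2,0,1,2
2,1,3,1
1,0,2,0
step 16: 3,1,1,3
2,3,2,1
0,3,3,1
3,0,1,2
2,1,3,1
1,0,2,0
step 17: 3,1,1,3
2,3,2,1
1,3,3,1
3,0,1,2
2,1,3,1
1,0,2,0
step 18: 3,1,1,3
2,3,2,1
2,3,3,1
3,0,1,2
2,1,3,1
1,0,2,0
step 19: 3,1,1,3
2,3,2,1
3,3,3,1
3,0,1,2
2,1,3,1
1,0,2,0
step 20: 0,3,2,3
1,2,0,2
3,2,1,2
0,2,2,2
3,1,3,1
1,0,2,0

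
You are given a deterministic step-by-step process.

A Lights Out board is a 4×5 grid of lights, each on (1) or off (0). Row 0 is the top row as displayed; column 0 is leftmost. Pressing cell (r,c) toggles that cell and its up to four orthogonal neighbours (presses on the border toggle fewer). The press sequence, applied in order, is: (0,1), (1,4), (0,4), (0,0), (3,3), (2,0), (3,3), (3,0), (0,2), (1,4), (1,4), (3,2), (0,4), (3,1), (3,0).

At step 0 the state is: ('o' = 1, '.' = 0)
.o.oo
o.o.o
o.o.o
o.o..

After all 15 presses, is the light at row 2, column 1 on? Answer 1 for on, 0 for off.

0

[0] .o.oo
o.o.o
o.o.o
o.o..
[1] o.ooo
ooo.o
o.o.o
o.o..
[2] o.oo.
oooo.
o.o..
o.o..
[3] o.o.o
ooooo
o.o..
o.o..
[4] .oo.o
.oooo
o.o..
o.o..
[5] .oo.o
.oooo
o.oo.
o..oo
[6] .oo.o
ooooo
.ooo.
...oo
[7] .oo.o
ooooo
.oo..
..o..
[8] .oo.o
ooooo
ooo..
ooo..
[9] ...oo
oo.oo
ooo..
ooo..
[10] ...o.
oo...
ooo.o
ooo..
[11] ...oo
oo.oo
ooo..
ooo..
[12] ...oo
oo.oo
oo...
o..o.
[13] .....
oo.o.
oo...
o..o.
[14] .....
oo.o.
o....
.ooo.
[15] .....
oo.o.
.....
o.oo.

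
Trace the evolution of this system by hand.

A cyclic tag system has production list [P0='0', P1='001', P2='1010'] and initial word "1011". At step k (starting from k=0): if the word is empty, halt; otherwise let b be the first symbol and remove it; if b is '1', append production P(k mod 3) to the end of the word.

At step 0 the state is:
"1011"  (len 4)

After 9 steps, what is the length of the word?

t=0: "1011"  (len 4)
t=1: "0110"  (len 4)
t=2: "110"  (len 3)
t=3: "101010"  (len 6)
t=4: "010100"  (len 6)
t=5: "10100"  (len 5)
t=6: "01001010"  (len 8)
t=7: "1001010"  (len 7)
t=8: "001010001"  (len 9)
t=9: "01010001"  (len 8)

8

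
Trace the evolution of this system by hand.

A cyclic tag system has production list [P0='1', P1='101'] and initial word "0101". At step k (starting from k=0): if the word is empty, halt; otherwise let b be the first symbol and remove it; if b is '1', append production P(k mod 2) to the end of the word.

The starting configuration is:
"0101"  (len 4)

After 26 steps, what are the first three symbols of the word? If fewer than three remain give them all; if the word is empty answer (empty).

110

k=0  "0101"  (len 4)
k=1  "101"  (len 3)
k=2  "01101"  (len 5)
k=3  "1101"  (len 4)
k=4  "101101"  (len 6)
k=5  "011011"  (len 6)
k=6  "11011"  (len 5)
k=7  "10111"  (len 5)
k=8  "0111101"  (len 7)
k=9  "111101"  (len 6)
k=10  "11101101"  (len 8)
k=11  "11011011"  (len 8)
k=12  "1011011101"  (len 10)
k=13  "0110111011"  (len 10)
k=14  "110111011"  (len 9)
k=15  "101110111"  (len 9)
k=16  "01110111101"  (len 11)
k=17  "1110111101"  (len 10)
k=18  "110111101101"  (len 12)
k=19  "101111011011"  (len 12)
k=20  "01111011011101"  (len 14)
k=21  "1111011011101"  (len 13)
k=22  "111011011101101"  (len 15)
k=23  "110110111011011"  (len 15)
k=24  "10110111011011101"  (len 17)
k=25  "01101110110111011"  (len 17)
k=26  "1101110110111011"  (len 16)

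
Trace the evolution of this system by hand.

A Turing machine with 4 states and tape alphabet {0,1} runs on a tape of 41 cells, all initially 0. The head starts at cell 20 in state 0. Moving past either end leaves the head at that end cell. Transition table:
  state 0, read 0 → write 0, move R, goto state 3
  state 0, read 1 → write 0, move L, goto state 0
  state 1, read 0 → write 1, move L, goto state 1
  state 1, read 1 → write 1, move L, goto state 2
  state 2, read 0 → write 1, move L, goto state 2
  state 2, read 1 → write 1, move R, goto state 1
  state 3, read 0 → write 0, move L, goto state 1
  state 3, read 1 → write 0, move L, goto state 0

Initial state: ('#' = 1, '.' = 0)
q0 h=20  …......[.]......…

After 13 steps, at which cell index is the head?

9

gen 0: q0 h=20  …......[.]......…
gen 1: q3 h=21  …......[.]......…
gen 2: q1 h=20  …......[.]......…
gen 3: q1 h=19  …......[.]#.....…
gen 4: q1 h=18  …......[.]##....…
gen 5: q1 h=17  …......[.]###...…
gen 6: q1 h=16  …......[.]####..…
gen 7: q1 h=15  …......[.]#####.…
gen 8: q1 h=14  …......[.]######…
gen 9: q1 h=13  …......[.]######…
gen 10: q1 h=12  …......[.]######…
gen 11: q1 h=11  …......[.]######…
gen 12: q1 h=10  …......[.]######…
gen 13: q1 h= 9  …......[.]######…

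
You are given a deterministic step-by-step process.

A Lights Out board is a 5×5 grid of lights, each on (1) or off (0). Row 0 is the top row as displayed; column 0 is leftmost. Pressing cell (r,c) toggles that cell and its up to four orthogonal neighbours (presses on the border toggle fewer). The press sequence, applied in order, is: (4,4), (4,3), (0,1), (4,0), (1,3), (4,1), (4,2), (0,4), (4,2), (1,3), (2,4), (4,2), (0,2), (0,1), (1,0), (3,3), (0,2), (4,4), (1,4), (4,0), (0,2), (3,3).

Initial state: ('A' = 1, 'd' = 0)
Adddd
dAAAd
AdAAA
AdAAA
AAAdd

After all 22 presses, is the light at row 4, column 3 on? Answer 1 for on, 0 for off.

0

gen 0: Adddd
dAAAd
AdAAA
AdAAA
AAAdd
gen 1: Adddd
dAAAd
AdAAA
AdAAd
AAAAA
gen 2: Adddd
dAAAd
AdAAA
AdAdd
AAddd
gen 3: dAAdd
ddAAd
AdAAA
AdAdd
AAddd
gen 4: dAAdd
ddAAd
AdAAA
ddAdd
ddddd
gen 5: dAAAd
ddddA
AdAdA
ddAdd
ddddd
gen 6: dAAAd
ddddA
AdAdA
dAAdd
AAAdd
gen 7: dAAAd
ddddA
AdAdA
dAddd
AddAd
gen 8: dAAdA
ddddd
AdAdA
dAddd
AddAd
gen 9: dAAdA
ddddd
AdAdA
dAAdd
AAAdd
gen 10: dAAAA
ddAAA
AdAAA
dAAdd
AAAdd
gen 11: dAAAA
ddAAd
AdAdd
dAAdA
AAAdd
gen 12: dAAAA
ddAAd
AdAdd
dAddA
AddAd
gen 13: ddddA
dddAd
AdAdd
dAddA
AddAd
gen 14: AAAdA
dAdAd
AdAdd
dAddA
AddAd
gen 15: dAAdA
AddAd
ddAdd
dAddA
AddAd
gen 16: dAAdA
AddAd
ddAAd
dAAAd
Adddd
gen 17: dddAA
AdAAd
ddAAd
dAAAd
Adddd
gen 18: dddAA
AdAAd
ddAAd
dAAAA
AddAA
gen 19: dddAd
AdAdA
ddAAA
dAAAA
AddAA
gen 20: dddAd
AdAdA
ddAAA
AAAAA
dAdAA
gen 21: dAAdd
AdddA
ddAAA
AAAAA
dAdAA
gen 22: dAAdd
AdddA
ddAdA
AAddd
dAddA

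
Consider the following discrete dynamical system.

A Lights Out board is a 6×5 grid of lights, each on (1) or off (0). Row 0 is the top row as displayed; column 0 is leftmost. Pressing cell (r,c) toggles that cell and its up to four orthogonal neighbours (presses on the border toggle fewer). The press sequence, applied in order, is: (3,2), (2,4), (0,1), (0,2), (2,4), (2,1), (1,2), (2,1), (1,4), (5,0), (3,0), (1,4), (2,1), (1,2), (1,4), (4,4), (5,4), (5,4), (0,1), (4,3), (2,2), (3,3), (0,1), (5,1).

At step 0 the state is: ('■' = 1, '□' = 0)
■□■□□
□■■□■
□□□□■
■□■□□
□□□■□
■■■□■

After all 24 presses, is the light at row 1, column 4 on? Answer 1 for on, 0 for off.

0

[0] ■□■□□
□■■□■
□□□□■
■□■□□
□□□■□
■■■□■
[1] ■□■□□
□■■□■
□□■□■
■■□■□
□□■■□
■■■□■
[2] ■□■□□
□■■□□
□□■■□
■■□■■
□□■■□
■■■□■
[3] □■□□□
□□■□□
□□■■□
■■□■■
□□■■□
■■■□■
[4] □□■■□
□□□□□
□□■■□
■■□■■
□□■■□
■■■□■
[5] □□■■□
□□□□■
□□■□■
■■□■□
□□■■□
■■■□■
[6] □□■■□
□■□□■
■■□□■
■□□■□
□□■■□
■■■□■
[7] □□□■□
□□■■■
■■■□■
■□□■□
□□■■□
■■■□■
[8] □□□■□
□■■■■
□□□□■
■■□■□
□□■■□
■■■□■
[9] □□□■■
□■■□□
□□□□□
■■□■□
□□■■□
■■■□■
[10] □□□■■
□■■□□
□□□□□
■■□■□
■□■■□
□□■□■
[11] □□□■■
□■■□□
■□□□□
□□□■□
□□■■□
□□■□■
[12] □□□■□
□■■■■
■□□□■
□□□■□
□□■■□
□□■□■
[13] □□□■□
□□■■■
□■■□■
□■□■□
□□■■□
□□■□■
[14] □□■■□
□■□□■
□■□□■
□■□■□
□□■■□
□□■□■
[15] □□■■■
□■□■□
□■□□□
□■□■□
□□■■□
□□■□■
[16] □□■■■
□■□■□
□■□□□
□■□■■
□□■□■
□□■□□
[17] □□■■■
□■□■□
□■□□□
□■□■■
□□■□□
□□■■■
[18] □□■■■
□■□■□
□■□□□
□■□■■
□□■□■
□□■□□
[19] ■■□■■
□□□■□
□■□□□
□■□■■
□□■□■
□□■□□
[20] ■■□■■
□□□■□
□■□□□
□■□□■
□□□■□
□□■■□
[21] ■■□■■
□□■■□
□□■■□
□■■□■
□□□■□
□□■■□
[22] ■■□■■
□□■■□
□□■□□
□■□■□
□□□□□
□□■■□
[23] □□■■■
□■■■□
□□■□□
□■□■□
□□□□□
□□■■□
[24] □□■■■
□■■■□
□□■□□
□■□■□
□■□□□
■■□■□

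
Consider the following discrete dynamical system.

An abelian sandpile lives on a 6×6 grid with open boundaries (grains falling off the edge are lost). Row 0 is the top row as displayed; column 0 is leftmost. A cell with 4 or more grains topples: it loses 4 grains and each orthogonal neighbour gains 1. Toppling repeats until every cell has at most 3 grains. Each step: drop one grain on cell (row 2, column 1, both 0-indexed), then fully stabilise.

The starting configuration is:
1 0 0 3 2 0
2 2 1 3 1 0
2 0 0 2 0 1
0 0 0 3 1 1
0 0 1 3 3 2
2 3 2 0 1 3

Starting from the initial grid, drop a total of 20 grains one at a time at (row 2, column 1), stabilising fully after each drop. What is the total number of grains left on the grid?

61

[0] 1 0 0 3 2 0
2 2 1 3 1 0
2 0 0 2 0 1
0 0 0 3 1 1
0 0 1 3 3 2
2 3 2 0 1 3
[1] 1 0 0 3 2 0
2 2 1 3 1 0
2 1 0 2 0 1
0 0 0 3 1 1
0 0 1 3 3 2
2 3 2 0 1 3
[2] 1 0 0 3 2 0
2 2 1 3 1 0
2 2 0 2 0 1
0 0 0 3 1 1
0 0 1 3 3 2
2 3 2 0 1 3
[3] 1 0 0 3 2 0
2 2 1 3 1 0
2 3 0 2 0 1
0 0 0 3 1 1
0 0 1 3 3 2
2 3 2 0 1 3
[4] 1 0 0 3 2 0
2 3 1 3 1 0
3 0 1 2 0 1
0 1 0 3 1 1
0 0 1 3 3 2
2 3 2 0 1 3
[5] 1 0 0 3 2 0
2 3 1 3 1 0
3 1 1 2 0 1
0 1 0 3 1 1
0 0 1 3 3 2
2 3 2 0 1 3
[6] 1 0 0 3 2 0
2 3 1 3 1 0
3 2 1 2 0 1
0 1 0 3 1 1
0 0 1 3 3 2
2 3 2 0 1 3
[7] 1 0 0 3 2 0
2 3 1 3 1 0
3 3 1 2 0 1
0 1 0 3 1 1
0 0 1 3 3 2
2 3 2 0 1 3
[8] 2 1 0 3 2 0
0 1 2 3 1 0
1 2 2 2 0 1
1 2 0 3 1 1
0 0 1 3 3 2
2 3 2 0 1 3
[9] 2 1 0 3 2 0
0 1 2 3 1 0
1 3 2 2 0 1
1 2 0 3 1 1
0 0 1 3 3 2
2 3 2 0 1 3
[10] 2 1 0 3 2 0
0 2 2 3 1 0
2 0 3 2 0 1
1 3 0 3 1 1
0 0 1 3 3 2
2 3 2 0 1 3
[11] 2 1 0 3 2 0
0 2 2 3 1 0
2 1 3 2 0 1
1 3 0 3 1 1
0 0 1 3 3 2
2 3 2 0 1 3
[12] 2 1 0 3 2 0
0 2 2 3 1 0
2 2 3 2 0 1
1 3 0 3 1 1
0 0 1 3 3 2
2 3 2 0 1 3
[13] 2 1 0 3 2 0
0 2 2 3 1 0
2 3 3 2 0 1
1 3 0 3 1 1
0 0 1 3 3 2
2 3 2 0 1 3
[14] 2 1 0 3 2 0
0 3 3 3 1 0
3 2 0 3 0 1
2 0 2 3 1 1
0 1 1 3 3 2
2 3 2 0 1 3
[15] 2 1 0 3 2 0
0 3 3 3 1 0
3 3 0 3 0 1
2 0 2 3 1 1
0 1 1 3 3 2
2 3 2 0 1 3
[16] 2 2 2 0 3 0
2 1 1 2 2 0
0 2 3 1 1 1
3 1 3 1 3 1
0 1 2 1 0 3
2 3 2 1 2 3
[17] 2 2 2 0 3 0
2 1 1 2 2 0
0 3 3 1 1 1
3 1 3 1 3 1
0 1 2 1 0 3
2 3 2 1 2 3
[18] 2 2 2 0 3 0
2 2 2 2 2 0
1 1 1 2 1 1
3 3 0 2 3 1
0 1 3 1 0 3
2 3 2 1 2 3
[19] 2 2 2 0 3 0
2 2 2 2 2 0
1 2 1 2 1 1
3 3 0 2 3 1
0 1 3 1 0 3
2 3 2 1 2 3
[20] 2 2 2 0 3 0
2 2 2 2 2 0
1 3 1 2 1 1
3 3 0 2 3 1
0 1 3 1 0 3
2 3 2 1 2 3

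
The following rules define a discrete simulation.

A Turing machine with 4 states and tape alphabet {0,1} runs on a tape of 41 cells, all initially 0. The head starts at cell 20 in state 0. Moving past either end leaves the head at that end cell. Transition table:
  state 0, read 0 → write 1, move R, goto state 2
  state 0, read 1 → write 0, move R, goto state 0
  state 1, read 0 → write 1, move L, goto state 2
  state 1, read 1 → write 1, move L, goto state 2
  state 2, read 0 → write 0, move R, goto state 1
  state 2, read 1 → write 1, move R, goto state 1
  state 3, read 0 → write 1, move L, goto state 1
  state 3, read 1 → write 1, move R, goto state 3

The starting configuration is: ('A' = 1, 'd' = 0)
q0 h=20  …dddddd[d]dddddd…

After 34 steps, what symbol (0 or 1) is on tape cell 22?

step 0: q0 h=20  …dddddd[d]dddddd…
step 1: q2 h=21  …dddddA[d]dddddd…
step 2: q1 h=22  …ddddAd[d]dddddd…
step 3: q2 h=21  …dddddA[d]Addddd…
step 4: q1 h=22  …ddddAd[A]dddddd…
step 5: q2 h=21  …dddddA[d]Addddd…
step 6: q1 h=22  …ddddAd[A]dddddd…
step 7: q2 h=21  …dddddA[d]Addddd…
step 8: q1 h=22  …ddddAd[A]dddddd…
step 9: q2 h=21  …dddddA[d]Addddd…
step 10: q1 h=22  …ddddAd[A]dddddd…
step 11: q2 h=21  …dddddA[d]Addddd…
step 12: q1 h=22  …ddddAd[A]dddddd…
step 13: q2 h=21  …dddddA[d]Addddd…
step 14: q1 h=22  …ddddAd[A]dddddd…
step 15: q2 h=21  …dddddA[d]Addddd…
step 16: q1 h=22  …ddddAd[A]dddddd…
step 17: q2 h=21  …dddddA[d]Addddd…
step 18: q1 h=22  …ddddAd[A]dddddd…
step 19: q2 h=21  …dddddA[d]Addddd…
step 20: q1 h=22  …ddddAd[A]dddddd…
step 21: q2 h=21  …dddddA[d]Addddd…
step 22: q1 h=22  …ddddAd[A]dddddd…
step 23: q2 h=21  …dddddA[d]Addddd…
step 24: q1 h=22  …ddddAd[A]dddddd…
step 25: q2 h=21  …dddddA[d]Addddd…
step 26: q1 h=22  …ddddAd[A]dddddd…
step 27: q2 h=21  …dddddA[d]Addddd…
step 28: q1 h=22  …ddddAd[A]dddddd…
step 29: q2 h=21  …dddddA[d]Addddd…
step 30: q1 h=22  …ddddAd[A]dddddd…
step 31: q2 h=21  …dddddA[d]Addddd…
step 32: q1 h=22  …ddddAd[A]dddddd…
step 33: q2 h=21  …dddddA[d]Addddd…
step 34: q1 h=22  …ddddAd[A]dddddd…

1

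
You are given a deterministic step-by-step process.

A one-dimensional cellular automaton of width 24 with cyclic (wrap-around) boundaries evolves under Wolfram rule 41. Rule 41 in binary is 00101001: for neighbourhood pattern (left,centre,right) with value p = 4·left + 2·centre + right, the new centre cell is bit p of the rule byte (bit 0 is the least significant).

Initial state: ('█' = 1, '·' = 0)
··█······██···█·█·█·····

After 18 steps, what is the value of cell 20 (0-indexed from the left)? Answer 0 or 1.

1

[0] ··█······██···█·█·█·····
[1] █···████·█··█··█·█··████
[2] ··█·█···█·······█···█···
[3] █··█··█···█████···█···██
[4] ········█·█·····█···█·█·
[5] ███████··█··███···█··█··
[6] █···········█···█·······
[7] ··█████████···█···█████·
[8] █·█·········█···█·█·····
[9] ·█··███████···█··█··███·
[10] ····█·······█·······█···
[11] ███···█████···█████···██
[12] ····█·█·····█·█·····█·█·
[13] ███··█··███··█··███··█··
[14] █·······█·······█·······
[15] ··█████···█████···█████·
[16] █·█·····█·█·····█·█·····
[17] ·█··███··█··███··█··███·
[18] ····█·······█·······█···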